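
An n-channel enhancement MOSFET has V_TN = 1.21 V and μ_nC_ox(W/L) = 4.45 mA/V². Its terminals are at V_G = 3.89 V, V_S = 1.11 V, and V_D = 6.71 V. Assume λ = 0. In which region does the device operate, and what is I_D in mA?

Saturation; I_D = 5.48 mA

V_GS = V_G − V_S = 3.89 − 1.11 = 2.78 V; V_DS = V_D − V_S = 6.71 − 1.11 = 5.6 V.
V_ov = V_GS − V_TN = 2.78 − 1.21 = 1.57 V.
Since V_DS = 5.6 V ≥ V_ov = 1.57 V, the device is in saturation.
I_D = ½ k_n V_ov² = 0.5 × 4.45 × 1.57² = 5.48 mA.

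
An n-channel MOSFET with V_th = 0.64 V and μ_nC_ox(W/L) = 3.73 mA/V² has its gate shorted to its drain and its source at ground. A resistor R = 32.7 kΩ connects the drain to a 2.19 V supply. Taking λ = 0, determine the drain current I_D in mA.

I_D = 0.0428 mA

With gate tied to drain, V_GS = V_DS ≥ V_GS − V_th, so the device is in saturation.
KCL at the drain: ½ k_n (V_GS − V_th)² = (V_DD − V_GS)/R.
Let x = V_GS − 0.64. Then 61 x² + x − 1.55 = 0, giving x = 0.151 V (positive root), so V_GS = 0.791 V.
I_D = (V_DD − V_GS)/R = (2.19 − 0.791) / 32.7 = 0.0428 mA.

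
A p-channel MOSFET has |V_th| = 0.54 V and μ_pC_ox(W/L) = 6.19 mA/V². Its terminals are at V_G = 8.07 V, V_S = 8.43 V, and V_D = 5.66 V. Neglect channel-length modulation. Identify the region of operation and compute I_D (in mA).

V_SG = V_S − V_G = 8.43 − 8.07 = 0.36 V; V_SD = V_S − V_D = 8.43 − 5.66 = 2.77 V.
V_SG = 0.36 V < |V_th| = 0.54 V, so the transistor is in cutoff.

Cutoff; I_D = 0 mA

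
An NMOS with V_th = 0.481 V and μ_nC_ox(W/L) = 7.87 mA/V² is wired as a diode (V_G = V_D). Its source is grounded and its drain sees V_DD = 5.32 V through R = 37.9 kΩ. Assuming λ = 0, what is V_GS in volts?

With gate tied to drain, V_GS = V_DS ≥ V_GS − V_th, so the device is in saturation.
KCL at the drain: ½ k_n (V_GS − V_th)² = (V_DD − V_GS)/R.
Let x = V_GS − 0.481. Then 149 x² + x − 4.839 = 0, giving x = 0.177 V (positive root), so V_GS = 0.658 V.
I_D = (V_DD − V_GS)/R = (5.32 − 0.658) / 37.9 = 0.123 mA.

V_GS = 0.658 V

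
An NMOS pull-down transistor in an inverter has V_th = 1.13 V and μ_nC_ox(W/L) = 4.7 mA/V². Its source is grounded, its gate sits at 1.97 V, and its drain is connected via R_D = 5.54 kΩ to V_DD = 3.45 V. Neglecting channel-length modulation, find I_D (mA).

V_GS = V_G = 1.97 V, so V_ov = 1.97 − 1.13 = 0.84 V.
Assume saturation: I_D = ½ k_n V_ov² = 0.5 × 4.7 × 0.84² = 1.66 mA, giving V_DS = V_DD − I_D R_D = 3.45 − 1.66 × 5.54 = -5.74 V.
But -5.74 V < V_ov = 0.84 V, so the device is actually in triode.
In triode I_D = k_n[V_ov V_DS − ½ V_DS²] and I_D = (V_DD − V_DS)/R_D. Equating: 13 V_DS² − 22.87 V_DS + 3.45 = 0, giving V_DS = 0.167 V (the root below V_ov).
I_D = (3.45 − 0.167) / 5.54 = 0.593 mA.

I_D = 0.593 mA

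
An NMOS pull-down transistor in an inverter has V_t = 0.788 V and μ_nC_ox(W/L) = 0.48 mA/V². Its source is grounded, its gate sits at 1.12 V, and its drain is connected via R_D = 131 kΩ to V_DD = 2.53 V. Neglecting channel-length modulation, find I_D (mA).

I_D = 0.0182 mA

V_GS = V_G = 1.12 V, so V_ov = 1.12 − 0.788 = 0.332 V.
Assume saturation: I_D = ½ k_n V_ov² = 0.5 × 0.48 × 0.332² = 0.0265 mA, giving V_DS = V_DD − I_D R_D = 2.53 − 0.0265 × 131 = -0.935 V.
But -0.935 V < V_ov = 0.332 V, so the device is actually in triode.
In triode I_D = k_n[V_ov V_DS − ½ V_DS²] and I_D = (V_DD − V_DS)/R_D. Equating: 31.4 V_DS² − 21.88 V_DS + 2.53 = 0, giving V_DS = 0.146 V (the root below V_ov).
I_D = (2.53 − 0.146) / 131 = 0.0182 mA.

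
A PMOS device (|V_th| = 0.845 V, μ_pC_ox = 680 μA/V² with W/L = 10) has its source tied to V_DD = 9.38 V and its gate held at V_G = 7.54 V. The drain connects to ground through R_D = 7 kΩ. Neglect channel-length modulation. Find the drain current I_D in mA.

I_D = 1.31 mA

V_SG = V_DD − V_G = 9.38 − 7.54 = 1.84 V, so V_ov = 1.84 − 0.845 = 0.995 V.
k_p = μ_pC_ox · (W/L) = 6.8 mA/V².
Assume saturation: I_D = ½ k_p V_ov² = 0.5 × 6.8 × 0.995² = 3.37 mA, giving V_SD = V_DD − I_D R_D = 9.38 − 3.37 × 7 = -14.2 V.
But -14.2 V < V_ov = 0.995 V, so the device is actually in triode.
In triode I_D = k_p[V_ov V_SD − ½ V_SD²] and I_D = (V_DD − V_SD)/R_D. Equating: 23.8 V_SD² − 48.36 V_SD + 9.38 = 0, giving V_SD = 0.217 V (the root below V_ov).
I_D = (9.38 − 0.217) / 7 = 1.31 mA.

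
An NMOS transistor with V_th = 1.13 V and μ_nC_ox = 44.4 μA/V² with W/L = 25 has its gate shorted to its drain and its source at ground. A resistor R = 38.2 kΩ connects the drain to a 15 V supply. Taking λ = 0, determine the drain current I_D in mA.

With gate tied to drain, V_GS = V_DS ≥ V_GS − V_th, so the device is in saturation.
k_n = μ_nC_ox · (W/L) = 1.11 mA/V².
KCL at the drain: ½ k_n (V_GS − V_th)² = (V_DD − V_GS)/R.
Let x = V_GS − 1.13. Then 21.2 x² + x − 13.87 = 0, giving x = 0.786 V (positive root), so V_GS = 1.92 V.
I_D = (V_DD − V_GS)/R = (15 − 1.92) / 38.2 = 0.343 mA.

I_D = 0.343 mA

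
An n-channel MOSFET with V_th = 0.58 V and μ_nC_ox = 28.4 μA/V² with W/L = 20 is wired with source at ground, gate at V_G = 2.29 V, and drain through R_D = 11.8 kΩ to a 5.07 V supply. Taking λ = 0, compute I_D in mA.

V_GS = V_G = 2.29 V, so V_ov = 2.29 − 0.58 = 1.71 V.
k_n = μ_nC_ox · (W/L) = 0.568 mA/V².
Assume saturation: I_D = ½ k_n V_ov² = 0.5 × 0.568 × 1.71² = 0.83 mA, giving V_DS = V_DD − I_D R_D = 5.07 − 0.83 × 11.8 = -4.73 V.
But -4.73 V < V_ov = 1.71 V, so the device is actually in triode.
In triode I_D = k_n[V_ov V_DS − ½ V_DS²] and I_D = (V_DD − V_DS)/R_D. Equating: 3.35 V_DS² − 12.46 V_DS + 5.07 = 0, giving V_DS = 0.465 V (the root below V_ov).
I_D = (5.07 − 0.465) / 11.8 = 0.39 mA.

I_D = 0.390 mA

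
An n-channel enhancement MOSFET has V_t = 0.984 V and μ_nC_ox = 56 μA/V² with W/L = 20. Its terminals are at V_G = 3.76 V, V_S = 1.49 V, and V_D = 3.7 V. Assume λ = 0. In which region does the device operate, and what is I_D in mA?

V_GS = V_G − V_S = 3.76 − 1.49 = 2.27 V; V_DS = V_D − V_S = 3.7 − 1.49 = 2.21 V.
k_n = μ_nC_ox · (W/L) = 1.12 mA/V².
V_ov = V_GS − V_t = 2.27 − 0.984 = 1.29 V.
Since V_DS = 2.21 V ≥ V_ov = 1.29 V, the device is in saturation.
I_D = ½ k_n V_ov² = 0.5 × 1.12 × 1.29² = 0.926 mA.

Saturation; I_D = 0.926 mA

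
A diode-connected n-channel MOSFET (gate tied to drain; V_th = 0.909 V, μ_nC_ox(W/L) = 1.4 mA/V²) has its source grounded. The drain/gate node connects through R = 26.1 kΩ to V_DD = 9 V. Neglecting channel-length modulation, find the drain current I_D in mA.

I_D = 0.286 mA

With gate tied to drain, V_GS = V_DS ≥ V_GS − V_th, so the device is in saturation.
KCL at the drain: ½ k_n (V_GS − V_th)² = (V_DD − V_GS)/R.
Let x = V_GS − 0.909. Then 18.3 x² + x − 8.091 = 0, giving x = 0.639 V (positive root), so V_GS = 1.55 V.
I_D = (V_DD − V_GS)/R = (9 − 1.55) / 26.1 = 0.286 mA.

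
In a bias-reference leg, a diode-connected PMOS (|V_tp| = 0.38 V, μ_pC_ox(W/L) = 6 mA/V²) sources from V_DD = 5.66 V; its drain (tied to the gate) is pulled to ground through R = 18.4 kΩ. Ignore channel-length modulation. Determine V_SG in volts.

V_SG = 0.680 V

With gate tied to drain, V_SG = V_SD ≥ V_SG − |V_tp|, so the device is in saturation.
KCL at the drain: ½ k_p (V_SG − |V_tp|)² = (V_DD − V_SG)/R.
Let x = V_SG − 0.38. Then 55.2 x² + x − 5.28 = 0, giving x = 0.3 V (positive root), so V_SG = 0.68 V.
I_D = (V_DD − V_SG)/R = (5.66 − 0.68) / 18.4 = 0.271 mA.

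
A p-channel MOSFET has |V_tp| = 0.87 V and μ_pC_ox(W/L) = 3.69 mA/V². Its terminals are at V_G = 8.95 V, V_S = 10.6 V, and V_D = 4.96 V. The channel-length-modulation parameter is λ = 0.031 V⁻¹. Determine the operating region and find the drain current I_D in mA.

Saturation; I_D = 1.32 mA

V_SG = V_S − V_G = 10.6 − 8.95 = 1.65 V; V_SD = V_S − V_D = 10.6 − 4.96 = 5.64 V.
V_ov = V_SG − |V_tp| = 1.65 − 0.87 = 0.78 V.
Since V_SD = 5.64 V ≥ V_ov = 0.78 V, the device is in saturation.
I_D = ½ k_p V_ov² (1 + λ V_SD) = 0.5 × 3.69 × 0.78² × (1 + 0.031 × 5.64) = 1.32 mA.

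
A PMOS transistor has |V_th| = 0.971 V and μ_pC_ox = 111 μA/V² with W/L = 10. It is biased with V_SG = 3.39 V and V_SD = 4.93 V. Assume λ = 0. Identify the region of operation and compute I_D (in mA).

Saturation; I_D = 3.25 mA

k_p = μ_pC_ox · (W/L) = 1.11 mA/V².
V_ov = V_SG − |V_th| = 3.39 − 0.971 = 2.42 V.
Since V_SD = 4.93 V ≥ V_ov = 2.42 V, the device is in saturation.
I_D = ½ k_p V_ov² = 0.5 × 1.11 × 2.42² = 3.25 mA.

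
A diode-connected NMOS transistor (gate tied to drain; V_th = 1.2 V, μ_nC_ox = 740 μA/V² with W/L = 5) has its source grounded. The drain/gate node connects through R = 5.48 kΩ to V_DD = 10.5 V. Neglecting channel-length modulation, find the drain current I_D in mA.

With gate tied to drain, V_GS = V_DS ≥ V_GS − V_th, so the device is in saturation.
k_n = μ_nC_ox · (W/L) = 3.7 mA/V².
KCL at the drain: ½ k_n (V_GS − V_th)² = (V_DD − V_GS)/R.
Let x = V_GS − 1.2. Then 10.1 x² + x − 9.3 = 0, giving x = 0.91 V (positive root), so V_GS = 2.11 V.
I_D = (V_DD − V_GS)/R = (10.5 − 2.11) / 5.48 = 1.53 mA.

I_D = 1.53 mA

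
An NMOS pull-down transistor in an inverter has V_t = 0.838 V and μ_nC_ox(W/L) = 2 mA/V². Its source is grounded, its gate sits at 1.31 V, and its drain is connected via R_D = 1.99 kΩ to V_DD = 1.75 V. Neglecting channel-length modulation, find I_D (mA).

I_D = 0.223 mA

V_GS = V_G = 1.31 V, so V_ov = 1.31 − 0.838 = 0.472 V.
Assume saturation: I_D = ½ k_n V_ov² = 0.5 × 2 × 0.472² = 0.223 mA, giving V_DS = V_DD − I_D R_D = 1.75 − 0.223 × 1.99 = 1.31 V.
V_DS = 1.31 V ≥ V_ov = 0.472 V, confirming saturation.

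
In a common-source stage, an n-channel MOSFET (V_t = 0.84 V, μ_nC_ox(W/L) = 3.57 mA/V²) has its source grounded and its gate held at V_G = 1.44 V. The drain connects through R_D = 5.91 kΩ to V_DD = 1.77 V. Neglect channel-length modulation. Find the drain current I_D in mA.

V_GS = V_G = 1.44 V, so V_ov = 1.44 − 0.84 = 0.6 V.
Assume saturation: I_D = ½ k_n V_ov² = 0.5 × 3.57 × 0.6² = 0.643 mA, giving V_DS = V_DD − I_D R_D = 1.77 − 0.643 × 5.91 = -2.03 V.
But -2.03 V < V_ov = 0.6 V, so the device is actually in triode.
In triode I_D = k_n[V_ov V_DS − ½ V_DS²] and I_D = (V_DD − V_DS)/R_D. Equating: 10.5 V_DS² − 13.66 V_DS + 1.77 = 0, giving V_DS = 0.146 V (the root below V_ov).
I_D = (1.77 − 0.146) / 5.91 = 0.275 mA.

I_D = 0.275 mA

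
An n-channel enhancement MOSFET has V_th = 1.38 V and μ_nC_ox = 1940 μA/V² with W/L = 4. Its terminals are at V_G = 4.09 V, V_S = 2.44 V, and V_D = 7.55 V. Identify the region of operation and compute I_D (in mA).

V_GS = V_G − V_S = 4.09 − 2.44 = 1.65 V; V_DS = V_D − V_S = 7.55 − 2.44 = 5.11 V.
k_n = μ_nC_ox · (W/L) = 7.76 mA/V².
V_ov = V_GS − V_th = 1.65 − 1.38 = 0.27 V.
Since V_DS = 5.11 V ≥ V_ov = 0.27 V, the device is in saturation.
I_D = ½ k_n V_ov² = 0.5 × 7.76 × 0.27² = 0.283 mA.

Saturation; I_D = 0.283 mA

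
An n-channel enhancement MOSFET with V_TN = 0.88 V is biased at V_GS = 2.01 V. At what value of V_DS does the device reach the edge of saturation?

The boundary between triode and saturation is V_DS = V_GS − V_TN = V_ov.
V_ov = 2.01 − 0.88 = 1.13 V.

V_DS,sat = 1.13 V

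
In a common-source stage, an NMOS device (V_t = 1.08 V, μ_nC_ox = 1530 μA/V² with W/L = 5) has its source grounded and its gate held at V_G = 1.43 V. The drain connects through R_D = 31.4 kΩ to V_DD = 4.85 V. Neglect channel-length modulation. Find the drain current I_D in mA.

V_GS = V_G = 1.43 V, so V_ov = 1.43 − 1.08 = 0.35 V.
k_n = μ_nC_ox · (W/L) = 7.65 mA/V².
Assume saturation: I_D = ½ k_n V_ov² = 0.5 × 7.65 × 0.35² = 0.469 mA, giving V_DS = V_DD − I_D R_D = 4.85 − 0.469 × 31.4 = -9.86 V.
But -9.86 V < V_ov = 0.35 V, so the device is actually in triode.
In triode I_D = k_n[V_ov V_DS − ½ V_DS²] and I_D = (V_DD − V_DS)/R_D. Equating: 120 V_DS² − 85.07 V_DS + 4.85 = 0, giving V_DS = 0.0625 V (the root below V_ov).
I_D = (4.85 − 0.0625) / 31.4 = 0.152 mA.

I_D = 0.152 mA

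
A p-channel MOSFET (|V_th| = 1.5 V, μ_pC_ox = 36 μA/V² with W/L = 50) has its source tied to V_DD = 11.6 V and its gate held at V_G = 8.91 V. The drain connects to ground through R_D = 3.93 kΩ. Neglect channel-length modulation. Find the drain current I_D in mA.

I_D = 1.27 mA

V_SG = V_DD − V_G = 11.6 − 8.91 = 2.69 V, so V_ov = 2.69 − 1.5 = 1.19 V.
k_p = μ_pC_ox · (W/L) = 1.8 mA/V².
Assume saturation: I_D = ½ k_p V_ov² = 0.5 × 1.8 × 1.19² = 1.27 mA, giving V_SD = V_DD − I_D R_D = 11.6 − 1.27 × 3.93 = 6.59 V.
V_SD = 6.59 V ≥ V_ov = 1.19 V, confirming saturation.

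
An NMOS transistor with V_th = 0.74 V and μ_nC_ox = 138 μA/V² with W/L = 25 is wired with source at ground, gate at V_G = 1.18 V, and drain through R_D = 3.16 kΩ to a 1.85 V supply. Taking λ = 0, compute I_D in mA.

I_D = 0.334 mA

V_GS = V_G = 1.18 V, so V_ov = 1.18 − 0.74 = 0.44 V.
k_n = μ_nC_ox · (W/L) = 3.45 mA/V².
Assume saturation: I_D = ½ k_n V_ov² = 0.5 × 3.45 × 0.44² = 0.334 mA, giving V_DS = V_DD − I_D R_D = 1.85 − 0.334 × 3.16 = 0.795 V.
V_DS = 0.795 V ≥ V_ov = 0.44 V, confirming saturation.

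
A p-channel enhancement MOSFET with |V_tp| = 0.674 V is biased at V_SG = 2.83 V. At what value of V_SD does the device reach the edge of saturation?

V_SD,sat = 2.16 V

The boundary between triode and saturation is V_SD = V_SG − |V_tp| = V_ov.
V_ov = 2.83 − 0.674 = 2.16 V.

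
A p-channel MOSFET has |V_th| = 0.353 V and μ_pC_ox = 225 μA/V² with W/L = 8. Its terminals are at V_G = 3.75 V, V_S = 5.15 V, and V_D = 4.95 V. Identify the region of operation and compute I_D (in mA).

Triode; I_D = 0.341 mA

V_SG = V_S − V_G = 5.15 − 3.75 = 1.4 V; V_SD = V_S − V_D = 5.15 − 4.95 = 0.2 V.
k_p = μ_pC_ox · (W/L) = 1.8 mA/V².
V_ov = V_SG − |V_th| = 1.4 − 0.353 = 1.05 V.
Since V_SD = 0.2 V < V_ov = 1.05 V, the device is in the triode region.
I_D = k_p [V_ov · V_SD − ½ V_SD²] = 1.8 × [1.05 × 0.2 − 0.5 × 0.2²] = 0.341 mA.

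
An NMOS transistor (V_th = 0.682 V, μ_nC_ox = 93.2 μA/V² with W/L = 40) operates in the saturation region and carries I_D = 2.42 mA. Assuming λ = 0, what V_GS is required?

V_GS = 1.82 V

k_n = μ_nC_ox · (W/L) = 3.728 mA/V².
In saturation I_D = ½ k_n (V_GS − V_th)², so V_GS − V_th = √(2 I_D / k_n) = √(2 × 2.42 / 3.728) = 1.14 V.
V_GS = 0.682 + 1.14 = 1.82 V.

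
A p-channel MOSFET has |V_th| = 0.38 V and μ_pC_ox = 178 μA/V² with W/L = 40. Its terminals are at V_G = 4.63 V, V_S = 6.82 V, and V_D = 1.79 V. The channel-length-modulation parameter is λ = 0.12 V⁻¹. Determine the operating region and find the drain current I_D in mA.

Saturation; I_D = 18.7 mA

V_SG = V_S − V_G = 6.82 − 4.63 = 2.19 V; V_SD = V_S − V_D = 6.82 − 1.79 = 5.03 V.
k_p = μ_pC_ox · (W/L) = 7.12 mA/V².
V_ov = V_SG − |V_th| = 2.19 − 0.38 = 1.81 V.
Since V_SD = 5.03 V ≥ V_ov = 1.81 V, the device is in saturation.
I_D = ½ k_p V_ov² (1 + λ V_SD) = 0.5 × 7.12 × 1.81² × (1 + 0.12 × 5.03) = 18.7 mA.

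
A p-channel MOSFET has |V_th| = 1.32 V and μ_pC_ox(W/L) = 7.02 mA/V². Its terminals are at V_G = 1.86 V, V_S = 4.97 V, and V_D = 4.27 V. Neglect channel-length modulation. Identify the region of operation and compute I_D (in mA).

V_SG = V_S − V_G = 4.97 − 1.86 = 3.11 V; V_SD = V_S − V_D = 4.97 − 4.27 = 0.7 V.
V_ov = V_SG − |V_th| = 3.11 − 1.32 = 1.79 V.
Since V_SD = 0.7 V < V_ov = 1.79 V, the device is in the triode region.
I_D = k_p [V_ov · V_SD − ½ V_SD²] = 7.02 × [1.79 × 0.7 − 0.5 × 0.7²] = 7.08 mA.

Triode; I_D = 7.08 mA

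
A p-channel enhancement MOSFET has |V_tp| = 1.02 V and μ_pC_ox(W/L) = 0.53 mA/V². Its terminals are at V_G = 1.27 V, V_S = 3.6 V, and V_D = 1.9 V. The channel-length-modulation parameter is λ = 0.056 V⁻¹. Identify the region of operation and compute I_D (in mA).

Saturation; I_D = 0.498 mA

V_SG = V_S − V_G = 3.6 − 1.27 = 2.33 V; V_SD = V_S − V_D = 3.6 − 1.9 = 1.7 V.
V_ov = V_SG − |V_tp| = 2.33 − 1.02 = 1.31 V.
Since V_SD = 1.7 V ≥ V_ov = 1.31 V, the device is in saturation.
I_D = ½ k_p V_ov² (1 + λ V_SD) = 0.5 × 0.53 × 1.31² × (1 + 0.056 × 1.7) = 0.498 mA.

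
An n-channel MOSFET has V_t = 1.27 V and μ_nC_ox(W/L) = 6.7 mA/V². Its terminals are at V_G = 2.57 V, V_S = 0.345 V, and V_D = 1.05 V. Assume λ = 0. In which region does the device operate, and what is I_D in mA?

V_GS = V_G − V_S = 2.57 − 0.345 = 2.22 V; V_DS = V_D − V_S = 1.05 − 0.345 = 0.705 V.
V_ov = V_GS − V_t = 2.22 − 1.27 = 0.955 V.
Since V_DS = 0.705 V < V_ov = 0.955 V, the device is in the triode region.
I_D = k_n [V_ov · V_DS − ½ V_DS²] = 6.7 × [0.955 × 0.705 − 0.5 × 0.705²] = 2.85 mA.

Triode; I_D = 2.85 mA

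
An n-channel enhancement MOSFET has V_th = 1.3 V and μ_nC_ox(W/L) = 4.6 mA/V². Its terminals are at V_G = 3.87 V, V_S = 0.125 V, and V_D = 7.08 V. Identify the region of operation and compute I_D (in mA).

Saturation; I_D = 13.7 mA

V_GS = V_G − V_S = 3.87 − 0.125 = 3.75 V; V_DS = V_D − V_S = 7.08 − 0.125 = 6.96 V.
V_ov = V_GS − V_th = 3.75 − 1.3 = 2.45 V.
Since V_DS = 6.96 V ≥ V_ov = 2.45 V, the device is in saturation.
I_D = ½ k_n V_ov² = 0.5 × 4.6 × 2.45² = 13.7 mA.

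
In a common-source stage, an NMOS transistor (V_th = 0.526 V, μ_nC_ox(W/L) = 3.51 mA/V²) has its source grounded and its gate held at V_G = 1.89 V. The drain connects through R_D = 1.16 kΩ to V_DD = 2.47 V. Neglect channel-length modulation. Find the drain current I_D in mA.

V_GS = V_G = 1.89 V, so V_ov = 1.89 − 0.526 = 1.36 V.
Assume saturation: I_D = ½ k_n V_ov² = 0.5 × 3.51 × 1.36² = 3.27 mA, giving V_DS = V_DD − I_D R_D = 2.47 − 3.27 × 1.16 = -1.32 V.
But -1.32 V < V_ov = 1.36 V, so the device is actually in triode.
In triode I_D = k_n[V_ov V_DS − ½ V_DS²] and I_D = (V_DD − V_DS)/R_D. Equating: 2.04 V_DS² − 6.554 V_DS + 2.47 = 0, giving V_DS = 0.436 V (the root below V_ov).
I_D = (2.47 − 0.436) / 1.16 = 1.75 mA.

I_D = 1.75 mA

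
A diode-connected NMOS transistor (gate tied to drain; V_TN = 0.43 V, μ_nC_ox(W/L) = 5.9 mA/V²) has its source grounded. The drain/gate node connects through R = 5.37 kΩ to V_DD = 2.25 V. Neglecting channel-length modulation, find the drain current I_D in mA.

With gate tied to drain, V_GS = V_DS ≥ V_GS − V_TN, so the device is in saturation.
KCL at the drain: ½ k_n (V_GS − V_TN)² = (V_DD − V_GS)/R.
Let x = V_GS − 0.43. Then 15.8 x² + x − 1.82 = 0, giving x = 0.309 V (positive root), so V_GS = 0.739 V.
I_D = (V_DD − V_GS)/R = (2.25 − 0.739) / 5.37 = 0.281 mA.

I_D = 0.281 mA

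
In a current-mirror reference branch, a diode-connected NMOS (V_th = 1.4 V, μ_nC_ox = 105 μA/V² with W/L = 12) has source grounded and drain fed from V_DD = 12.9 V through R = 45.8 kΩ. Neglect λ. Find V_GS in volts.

With gate tied to drain, V_GS = V_DS ≥ V_GS − V_th, so the device is in saturation.
k_n = μ_nC_ox · (W/L) = 1.26 mA/V².
KCL at the drain: ½ k_n (V_GS − V_th)² = (V_DD − V_GS)/R.
Let x = V_GS − 1.4. Then 28.9 x² + x − 11.5 = 0, giving x = 0.614 V (positive root), so V_GS = 2.01 V.
I_D = (V_DD − V_GS)/R = (12.9 − 2.01) / 45.8 = 0.238 mA.

V_GS = 2.01 V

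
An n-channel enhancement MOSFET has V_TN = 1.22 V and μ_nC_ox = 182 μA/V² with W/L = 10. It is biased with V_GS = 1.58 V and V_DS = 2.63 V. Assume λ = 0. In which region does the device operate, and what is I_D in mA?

Saturation; I_D = 0.118 mA

k_n = μ_nC_ox · (W/L) = 1.82 mA/V².
V_ov = V_GS − V_TN = 1.58 − 1.22 = 0.36 V.
Since V_DS = 2.63 V ≥ V_ov = 0.36 V, the device is in saturation.
I_D = ½ k_n V_ov² = 0.5 × 1.82 × 0.36² = 0.118 mA.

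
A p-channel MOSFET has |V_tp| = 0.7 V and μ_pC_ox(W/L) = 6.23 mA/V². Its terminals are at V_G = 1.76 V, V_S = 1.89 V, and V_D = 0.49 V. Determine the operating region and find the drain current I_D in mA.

V_SG = V_S − V_G = 1.89 − 1.76 = 0.13 V; V_SD = V_S − V_D = 1.89 − 0.49 = 1.4 V.
V_SG = 0.13 V < |V_tp| = 0.7 V, so the transistor is in cutoff.

Cutoff; I_D = 0 mA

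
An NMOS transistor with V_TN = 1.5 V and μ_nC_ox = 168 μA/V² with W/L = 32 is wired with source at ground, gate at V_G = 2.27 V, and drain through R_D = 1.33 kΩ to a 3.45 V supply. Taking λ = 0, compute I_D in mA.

V_GS = V_G = 2.27 V, so V_ov = 2.27 − 1.5 = 0.77 V.
k_n = μ_nC_ox · (W/L) = 5.376 mA/V².
Assume saturation: I_D = ½ k_n V_ov² = 0.5 × 5.376 × 0.77² = 1.59 mA, giving V_DS = V_DD − I_D R_D = 3.45 − 1.59 × 1.33 = 1.33 V.
V_DS = 1.33 V ≥ V_ov = 0.77 V, confirming saturation.

I_D = 1.59 mA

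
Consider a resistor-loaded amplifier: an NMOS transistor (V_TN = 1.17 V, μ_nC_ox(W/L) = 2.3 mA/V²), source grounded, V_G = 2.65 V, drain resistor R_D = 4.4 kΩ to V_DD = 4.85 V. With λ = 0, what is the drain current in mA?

V_GS = V_G = 2.65 V, so V_ov = 2.65 − 1.17 = 1.48 V.
Assume saturation: I_D = ½ k_n V_ov² = 0.5 × 2.3 × 1.48² = 2.52 mA, giving V_DS = V_DD − I_D R_D = 4.85 − 2.52 × 4.4 = -6.23 V.
But -6.23 V < V_ov = 1.48 V, so the device is actually in triode.
In triode I_D = k_n[V_ov V_DS − ½ V_DS²] and I_D = (V_DD − V_DS)/R_D. Equating: 5.06 V_DS² − 15.98 V_DS + 4.85 = 0, giving V_DS = 0.34 V (the root below V_ov).
I_D = (4.85 − 0.34) / 4.4 = 1.02 mA.

I_D = 1.02 mA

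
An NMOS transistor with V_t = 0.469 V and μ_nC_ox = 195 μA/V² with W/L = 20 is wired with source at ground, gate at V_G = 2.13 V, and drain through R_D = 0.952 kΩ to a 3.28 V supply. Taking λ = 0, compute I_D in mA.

V_GS = V_G = 2.13 V, so V_ov = 2.13 − 0.469 = 1.66 V.
k_n = μ_nC_ox · (W/L) = 3.9 mA/V².
Assume saturation: I_D = ½ k_n V_ov² = 0.5 × 3.9 × 1.66² = 5.38 mA, giving V_DS = V_DD − I_D R_D = 3.28 − 5.38 × 0.952 = -1.84 V.
But -1.84 V < V_ov = 1.66 V, so the device is actually in triode.
In triode I_D = k_n[V_ov V_DS − ½ V_DS²] and I_D = (V_DD − V_DS)/R_D. Equating: 1.86 V_DS² − 7.167 V_DS + 3.28 = 0, giving V_DS = 0.531 V (the root below V_ov).
I_D = (3.28 − 0.531) / 0.952 = 2.89 mA.

I_D = 2.89 mA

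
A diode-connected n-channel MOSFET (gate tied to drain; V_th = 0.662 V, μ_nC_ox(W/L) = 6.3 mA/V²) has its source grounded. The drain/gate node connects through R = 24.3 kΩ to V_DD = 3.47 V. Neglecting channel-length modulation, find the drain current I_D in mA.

With gate tied to drain, V_GS = V_DS ≥ V_GS − V_th, so the device is in saturation.
KCL at the drain: ½ k_n (V_GS − V_th)² = (V_DD − V_GS)/R.
Let x = V_GS − 0.662. Then 76.5 x² + x − 2.808 = 0, giving x = 0.185 V (positive root), so V_GS = 0.847 V.
I_D = (V_DD − V_GS)/R = (3.47 − 0.847) / 24.3 = 0.108 mA.

I_D = 0.108 mA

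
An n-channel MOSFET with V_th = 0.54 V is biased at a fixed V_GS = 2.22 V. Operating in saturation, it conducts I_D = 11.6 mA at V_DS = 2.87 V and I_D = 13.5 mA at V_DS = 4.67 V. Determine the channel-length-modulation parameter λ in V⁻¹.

With V_GS fixed, I_D ∝ (1 + λ V_DS) in saturation, so I_D2/I_D1 = (1 + λ V_DS2)/(1 + λ V_DS1).
13.5/11.6 = 1.164 = (1 + 4.67 λ)/(1 + 2.87 λ).
Solving: λ (I_D1 V_DS2 − I_D2 V_DS1) = I_D2 − I_D1, so λ = (13.5 − 11.6) / (11.6 × 4.67 − 13.5 × 2.87) = 1.9 / 15.4 = 0.123 V⁻¹.

λ = 0.123 V⁻¹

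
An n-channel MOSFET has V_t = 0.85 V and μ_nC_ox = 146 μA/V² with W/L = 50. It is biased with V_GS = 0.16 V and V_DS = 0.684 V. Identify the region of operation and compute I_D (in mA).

V_GS = 0.16 V < V_t = 0.85 V, so the transistor is in cutoff.

Cutoff; I_D = 0 mA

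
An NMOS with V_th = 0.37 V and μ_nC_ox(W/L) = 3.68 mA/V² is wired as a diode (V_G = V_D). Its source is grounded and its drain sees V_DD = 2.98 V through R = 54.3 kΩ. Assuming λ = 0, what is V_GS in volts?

With gate tied to drain, V_GS = V_DS ≥ V_GS − V_th, so the device is in saturation.
KCL at the drain: ½ k_n (V_GS − V_th)² = (V_DD − V_GS)/R.
Let x = V_GS − 0.37. Then 99.9 x² + x − 2.61 = 0, giving x = 0.157 V (positive root), so V_GS = 0.527 V.
I_D = (V_DD − V_GS)/R = (2.98 − 0.527) / 54.3 = 0.0452 mA.

V_GS = 0.527 V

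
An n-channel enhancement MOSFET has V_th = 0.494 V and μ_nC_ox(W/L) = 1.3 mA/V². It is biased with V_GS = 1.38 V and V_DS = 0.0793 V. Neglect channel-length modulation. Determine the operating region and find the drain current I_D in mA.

V_ov = V_GS − V_th = 1.38 − 0.494 = 0.886 V.
Since V_DS = 0.0793 V < V_ov = 0.886 V, the device is in the triode region.
I_D = k_n [V_ov · V_DS − ½ V_DS²] = 1.3 × [0.886 × 0.0793 − 0.5 × 0.0793²] = 0.0873 mA.

Triode; I_D = 0.0873 mA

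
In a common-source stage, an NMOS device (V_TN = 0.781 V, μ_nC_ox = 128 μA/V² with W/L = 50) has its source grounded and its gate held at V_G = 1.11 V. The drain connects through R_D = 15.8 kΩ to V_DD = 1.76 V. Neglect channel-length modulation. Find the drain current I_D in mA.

I_D = 0.108 mA

V_GS = V_G = 1.11 V, so V_ov = 1.11 − 0.781 = 0.329 V.
k_n = μ_nC_ox · (W/L) = 6.4 mA/V².
Assume saturation: I_D = ½ k_n V_ov² = 0.5 × 6.4 × 0.329² = 0.346 mA, giving V_DS = V_DD − I_D R_D = 1.76 − 0.346 × 15.8 = -3.71 V.
But -3.71 V < V_ov = 0.329 V, so the device is actually in triode.
In triode I_D = k_n[V_ov V_DS − ½ V_DS²] and I_D = (V_DD − V_DS)/R_D. Equating: 50.6 V_DS² − 34.27 V_DS + 1.76 = 0, giving V_DS = 0.056 V (the root below V_ov).
I_D = (1.76 − 0.056) / 15.8 = 0.108 mA.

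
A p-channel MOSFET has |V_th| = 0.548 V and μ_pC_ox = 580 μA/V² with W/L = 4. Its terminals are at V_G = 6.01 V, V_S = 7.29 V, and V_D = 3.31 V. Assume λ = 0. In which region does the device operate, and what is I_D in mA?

V_SG = V_S − V_G = 7.29 − 6.01 = 1.28 V; V_SD = V_S − V_D = 7.29 − 3.31 = 3.98 V.
k_p = μ_pC_ox · (W/L) = 2.32 mA/V².
V_ov = V_SG − |V_th| = 1.28 − 0.548 = 0.732 V.
Since V_SD = 3.98 V ≥ V_ov = 0.732 V, the device is in saturation.
I_D = ½ k_p V_ov² = 0.5 × 2.32 × 0.732² = 0.622 mA.

Saturation; I_D = 0.622 mA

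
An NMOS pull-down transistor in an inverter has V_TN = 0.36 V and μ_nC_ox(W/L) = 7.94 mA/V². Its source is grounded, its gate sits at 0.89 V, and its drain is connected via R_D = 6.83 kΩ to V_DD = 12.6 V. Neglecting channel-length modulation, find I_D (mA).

V_GS = V_G = 0.89 V, so V_ov = 0.89 − 0.36 = 0.53 V.
Assume saturation: I_D = ½ k_n V_ov² = 0.5 × 7.94 × 0.53² = 1.12 mA, giving V_DS = V_DD − I_D R_D = 12.6 − 1.12 × 6.83 = 4.98 V.
V_DS = 4.98 V ≥ V_ov = 0.53 V, confirming saturation.

I_D = 1.12 mA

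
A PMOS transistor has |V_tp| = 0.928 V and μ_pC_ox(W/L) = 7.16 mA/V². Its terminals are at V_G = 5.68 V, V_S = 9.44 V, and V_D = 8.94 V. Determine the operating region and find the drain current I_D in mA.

V_SG = V_S − V_G = 9.44 − 5.68 = 3.76 V; V_SD = V_S − V_D = 9.44 − 8.94 = 0.5 V.
V_ov = V_SG − |V_tp| = 3.76 − 0.928 = 2.83 V.
Since V_SD = 0.5 V < V_ov = 2.83 V, the device is in the triode region.
I_D = k_p [V_ov · V_SD − ½ V_SD²] = 7.16 × [2.83 × 0.5 − 0.5 × 0.5²] = 9.24 mA.

Triode; I_D = 9.24 mA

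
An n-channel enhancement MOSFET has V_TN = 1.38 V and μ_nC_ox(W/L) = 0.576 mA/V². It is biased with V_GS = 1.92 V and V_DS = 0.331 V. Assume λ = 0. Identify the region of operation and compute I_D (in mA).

V_ov = V_GS − V_TN = 1.92 − 1.38 = 0.54 V.
Since V_DS = 0.331 V < V_ov = 0.54 V, the device is in the triode region.
I_D = k_n [V_ov · V_DS − ½ V_DS²] = 0.576 × [0.54 × 0.331 − 0.5 × 0.331²] = 0.0714 mA.

Triode; I_D = 0.0714 mA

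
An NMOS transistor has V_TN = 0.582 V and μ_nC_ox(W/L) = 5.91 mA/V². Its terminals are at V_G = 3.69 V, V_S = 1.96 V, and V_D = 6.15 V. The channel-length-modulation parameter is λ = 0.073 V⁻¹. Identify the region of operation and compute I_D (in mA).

Saturation; I_D = 5.09 mA

V_GS = V_G − V_S = 3.69 − 1.96 = 1.73 V; V_DS = V_D − V_S = 6.15 − 1.96 = 4.19 V.
V_ov = V_GS − V_TN = 1.73 − 0.582 = 1.15 V.
Since V_DS = 4.19 V ≥ V_ov = 1.15 V, the device is in saturation.
I_D = ½ k_n V_ov² (1 + λ V_DS) = 0.5 × 5.91 × 1.15² × (1 + 0.073 × 4.19) = 5.09 mA.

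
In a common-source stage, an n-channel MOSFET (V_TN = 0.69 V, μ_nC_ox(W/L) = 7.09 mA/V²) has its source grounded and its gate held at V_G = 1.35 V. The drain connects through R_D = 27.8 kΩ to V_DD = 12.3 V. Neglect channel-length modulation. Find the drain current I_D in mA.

I_D = 0.439 mA

V_GS = V_G = 1.35 V, so V_ov = 1.35 − 0.69 = 0.66 V.
Assume saturation: I_D = ½ k_n V_ov² = 0.5 × 7.09 × 0.66² = 1.54 mA, giving V_DS = V_DD − I_D R_D = 12.3 − 1.54 × 27.8 = -30.6 V.
But -30.6 V < V_ov = 0.66 V, so the device is actually in triode.
In triode I_D = k_n[V_ov V_DS − ½ V_DS²] and I_D = (V_DD − V_DS)/R_D. Equating: 98.6 V_DS² − 131.1 V_DS + 12.3 = 0, giving V_DS = 0.102 V (the root below V_ov).
I_D = (12.3 − 0.102) / 27.8 = 0.439 mA.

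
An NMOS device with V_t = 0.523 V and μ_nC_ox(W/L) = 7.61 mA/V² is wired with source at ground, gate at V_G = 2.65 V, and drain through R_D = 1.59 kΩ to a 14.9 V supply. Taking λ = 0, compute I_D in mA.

V_GS = V_G = 2.65 V, so V_ov = 2.65 − 0.523 = 2.13 V.
Assume saturation: I_D = ½ k_n V_ov² = 0.5 × 7.61 × 2.13² = 17.2 mA, giving V_DS = V_DD − I_D R_D = 14.9 − 17.2 × 1.59 = -12.5 V.
But -12.5 V < V_ov = 2.13 V, so the device is actually in triode.
In triode I_D = k_n[V_ov V_DS − ½ V_DS²] and I_D = (V_DD − V_DS)/R_D. Equating: 6.05 V_DS² − 26.74 V_DS + 14.9 = 0, giving V_DS = 0.654 V (the root below V_ov).
I_D = (14.9 − 0.654) / 1.59 = 8.96 mA.

I_D = 8.96 mA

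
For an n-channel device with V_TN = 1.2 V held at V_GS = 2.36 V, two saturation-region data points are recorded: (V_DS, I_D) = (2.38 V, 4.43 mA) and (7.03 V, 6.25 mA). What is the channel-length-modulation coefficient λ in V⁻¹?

λ = 0.112 V⁻¹

With V_GS fixed, I_D ∝ (1 + λ V_DS) in saturation, so I_D2/I_D1 = (1 + λ V_DS2)/(1 + λ V_DS1).
6.25/4.43 = 1.411 = (1 + 7.03 λ)/(1 + 2.38 λ).
Solving: λ (I_D1 V_DS2 − I_D2 V_DS1) = I_D2 − I_D1, so λ = (6.25 − 4.43) / (4.43 × 7.03 − 6.25 × 2.38) = 1.82 / 16.3 = 0.112 V⁻¹.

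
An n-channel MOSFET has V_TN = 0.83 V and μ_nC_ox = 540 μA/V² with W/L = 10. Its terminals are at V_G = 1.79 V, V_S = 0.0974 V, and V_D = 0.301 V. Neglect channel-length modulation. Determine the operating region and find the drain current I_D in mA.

V_GS = V_G − V_S = 1.79 − 0.0974 = 1.69 V; V_DS = V_D − V_S = 0.301 − 0.0974 = 0.204 V.
k_n = μ_nC_ox · (W/L) = 5.4 mA/V².
V_ov = V_GS − V_TN = 1.69 − 0.83 = 0.863 V.
Since V_DS = 0.204 V < V_ov = 0.863 V, the device is in the triode region.
I_D = k_n [V_ov · V_DS − ½ V_DS²] = 5.4 × [0.863 × 0.204 − 0.5 × 0.204²] = 0.836 mA.

Triode; I_D = 0.836 mA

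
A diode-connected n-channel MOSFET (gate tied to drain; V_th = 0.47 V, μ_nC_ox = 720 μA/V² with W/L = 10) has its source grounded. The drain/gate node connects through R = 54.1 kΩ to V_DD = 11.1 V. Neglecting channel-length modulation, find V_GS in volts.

V_GS = 0.701 V

With gate tied to drain, V_GS = V_DS ≥ V_GS − V_th, so the device is in saturation.
k_n = μ_nC_ox · (W/L) = 7.2 mA/V².
KCL at the drain: ½ k_n (V_GS − V_th)² = (V_DD − V_GS)/R.
Let x = V_GS − 0.47. Then 195 x² + x − 10.63 = 0, giving x = 0.231 V (positive root), so V_GS = 0.701 V.
I_D = (V_DD − V_GS)/R = (11.1 − 0.701) / 54.1 = 0.192 mA.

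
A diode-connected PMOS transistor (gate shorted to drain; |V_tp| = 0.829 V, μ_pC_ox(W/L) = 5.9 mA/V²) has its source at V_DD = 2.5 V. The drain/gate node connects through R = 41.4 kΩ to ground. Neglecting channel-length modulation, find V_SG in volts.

With gate tied to drain, V_SG = V_SD ≥ V_SG − |V_tp|, so the device is in saturation.
KCL at the drain: ½ k_p (V_SG − |V_tp|)² = (V_DD − V_SG)/R.
Let x = V_SG − 0.829. Then 122 x² + x − 1.671 = 0, giving x = 0.113 V (positive root), so V_SG = 0.942 V.
I_D = (V_DD − V_SG)/R = (2.5 − 0.942) / 41.4 = 0.0376 mA.

V_SG = 0.942 V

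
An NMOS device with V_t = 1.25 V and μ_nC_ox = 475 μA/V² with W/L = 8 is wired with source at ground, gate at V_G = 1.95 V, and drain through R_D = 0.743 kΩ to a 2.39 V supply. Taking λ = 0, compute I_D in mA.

I_D = 0.931 mA

V_GS = V_G = 1.95 V, so V_ov = 1.95 − 1.25 = 0.7 V.
k_n = μ_nC_ox · (W/L) = 3.8 mA/V².
Assume saturation: I_D = ½ k_n V_ov² = 0.5 × 3.8 × 0.7² = 0.931 mA, giving V_DS = V_DD − I_D R_D = 2.39 − 0.931 × 0.743 = 1.7 V.
V_DS = 1.7 V ≥ V_ov = 0.7 V, confirming saturation.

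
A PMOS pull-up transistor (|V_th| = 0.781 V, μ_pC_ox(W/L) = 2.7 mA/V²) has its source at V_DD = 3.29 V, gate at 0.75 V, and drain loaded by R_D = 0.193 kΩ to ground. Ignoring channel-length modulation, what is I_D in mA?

I_D = 4.18 mA

V_SG = V_DD − V_G = 3.29 − 0.75 = 2.54 V, so V_ov = 2.54 − 0.781 = 1.76 V.
Assume saturation: I_D = ½ k_p V_ov² = 0.5 × 2.7 × 1.76² = 4.18 mA, giving V_SD = V_DD − I_D R_D = 3.29 − 4.18 × 0.193 = 2.48 V.
V_SD = 2.48 V ≥ V_ov = 1.76 V, confirming saturation.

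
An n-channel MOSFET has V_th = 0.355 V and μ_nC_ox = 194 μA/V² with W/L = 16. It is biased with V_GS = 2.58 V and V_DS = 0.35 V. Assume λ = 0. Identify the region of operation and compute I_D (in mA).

k_n = μ_nC_ox · (W/L) = 3.104 mA/V².
V_ov = V_GS − V_th = 2.58 − 0.355 = 2.23 V.
Since V_DS = 0.35 V < V_ov = 2.23 V, the device is in the triode region.
I_D = k_n [V_ov · V_DS − ½ V_DS²] = 3.104 × [2.23 × 0.35 − 0.5 × 0.35²] = 2.23 mA.

Triode; I_D = 2.23 mA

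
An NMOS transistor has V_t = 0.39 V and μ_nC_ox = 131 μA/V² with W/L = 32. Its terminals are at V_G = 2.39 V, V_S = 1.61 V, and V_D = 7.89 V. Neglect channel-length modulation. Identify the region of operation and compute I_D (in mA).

V_GS = V_G − V_S = 2.39 − 1.61 = 0.78 V; V_DS = V_D − V_S = 7.89 − 1.61 = 6.28 V.
k_n = μ_nC_ox · (W/L) = 4.192 mA/V².
V_ov = V_GS − V_t = 0.78 − 0.39 = 0.39 V.
Since V_DS = 6.28 V ≥ V_ov = 0.39 V, the device is in saturation.
I_D = ½ k_n V_ov² = 0.5 × 4.192 × 0.39² = 0.319 mA.

Saturation; I_D = 0.319 mA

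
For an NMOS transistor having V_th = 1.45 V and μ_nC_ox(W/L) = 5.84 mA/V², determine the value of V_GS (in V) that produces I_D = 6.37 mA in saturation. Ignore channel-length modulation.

V_GS = 2.93 V

In saturation I_D = ½ k_n (V_GS − V_th)², so V_GS − V_th = √(2 I_D / k_n) = √(2 × 6.37 / 5.84) = 1.48 V.
V_GS = 1.45 + 1.48 = 2.93 V.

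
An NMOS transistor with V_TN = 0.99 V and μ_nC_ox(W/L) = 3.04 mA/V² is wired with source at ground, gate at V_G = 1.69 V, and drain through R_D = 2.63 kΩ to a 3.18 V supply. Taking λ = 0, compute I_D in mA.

V_GS = V_G = 1.69 V, so V_ov = 1.69 − 0.99 = 0.7 V.
Assume saturation: I_D = ½ k_n V_ov² = 0.5 × 3.04 × 0.7² = 0.745 mA, giving V_DS = V_DD − I_D R_D = 3.18 − 0.745 × 2.63 = 1.22 V.
V_DS = 1.22 V ≥ V_ov = 0.7 V, confirming saturation.

I_D = 0.745 mA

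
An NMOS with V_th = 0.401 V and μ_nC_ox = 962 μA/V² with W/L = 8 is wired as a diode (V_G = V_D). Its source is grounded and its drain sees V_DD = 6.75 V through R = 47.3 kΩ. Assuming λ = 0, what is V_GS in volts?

V_GS = 0.585 V

With gate tied to drain, V_GS = V_DS ≥ V_GS − V_th, so the device is in saturation.
k_n = μ_nC_ox · (W/L) = 7.696 mA/V².
KCL at the drain: ½ k_n (V_GS − V_th)² = (V_DD − V_GS)/R.
Let x = V_GS − 0.401. Then 182 x² + x − 6.349 = 0, giving x = 0.184 V (positive root), so V_GS = 0.585 V.
I_D = (V_DD − V_GS)/R = (6.75 − 0.585) / 47.3 = 0.13 mA.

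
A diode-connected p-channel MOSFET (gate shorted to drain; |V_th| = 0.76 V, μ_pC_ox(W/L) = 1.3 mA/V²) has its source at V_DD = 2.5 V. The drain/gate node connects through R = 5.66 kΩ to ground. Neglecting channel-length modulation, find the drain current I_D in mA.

With gate tied to drain, V_SG = V_SD ≥ V_SG − |V_th|, so the device is in saturation.
KCL at the drain: ½ k_p (V_SG − |V_th|)² = (V_DD − V_SG)/R.
Let x = V_SG − 0.76. Then 3.68 x² + x − 1.74 = 0, giving x = 0.565 V (positive root), so V_SG = 1.33 V.
I_D = (V_DD − V_SG)/R = (2.5 − 1.33) / 5.66 = 0.208 mA.

I_D = 0.208 mA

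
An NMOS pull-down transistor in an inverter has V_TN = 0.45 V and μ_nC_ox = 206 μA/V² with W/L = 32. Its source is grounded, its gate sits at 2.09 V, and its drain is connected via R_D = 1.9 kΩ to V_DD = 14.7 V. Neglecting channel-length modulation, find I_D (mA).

V_GS = V_G = 2.09 V, so V_ov = 2.09 − 0.45 = 1.64 V.
k_n = μ_nC_ox · (W/L) = 6.592 mA/V².
Assume saturation: I_D = ½ k_n V_ov² = 0.5 × 6.592 × 1.64² = 8.86 mA, giving V_DS = V_DD − I_D R_D = 14.7 − 8.86 × 1.9 = -2.14 V.
But -2.14 V < V_ov = 1.64 V, so the device is actually in triode.
In triode I_D = k_n[V_ov V_DS − ½ V_DS²] and I_D = (V_DD − V_DS)/R_D. Equating: 6.26 V_DS² − 21.54 V_DS + 14.7 = 0, giving V_DS = 0.938 V (the root below V_ov).
I_D = (14.7 − 0.938) / 1.9 = 7.24 mA.

I_D = 7.24 mA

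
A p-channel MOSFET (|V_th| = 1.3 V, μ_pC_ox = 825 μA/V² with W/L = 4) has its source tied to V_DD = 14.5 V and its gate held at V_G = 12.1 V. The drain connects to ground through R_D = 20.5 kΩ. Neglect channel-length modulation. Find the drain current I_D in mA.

V_SG = V_DD − V_G = 14.5 − 12.1 = 2.4 V, so V_ov = 2.4 − 1.3 = 1.1 V.
k_p = μ_pC_ox · (W/L) = 3.3 mA/V².
Assume saturation: I_D = ½ k_p V_ov² = 0.5 × 3.3 × 1.1² = 2 mA, giving V_SD = V_DD − I_D R_D = 14.5 − 2 × 20.5 = -26.4 V.
But -26.4 V < V_ov = 1.1 V, so the device is actually in triode.
In triode I_D = k_p[V_ov V_SD − ½ V_SD²] and I_D = (V_DD − V_SD)/R_D. Equating: 33.8 V_SD² − 75.42 V_SD + 14.5 = 0, giving V_SD = 0.213 V (the root below V_ov).
I_D = (14.5 − 0.213) / 20.5 = 0.697 mA.

I_D = 0.697 mA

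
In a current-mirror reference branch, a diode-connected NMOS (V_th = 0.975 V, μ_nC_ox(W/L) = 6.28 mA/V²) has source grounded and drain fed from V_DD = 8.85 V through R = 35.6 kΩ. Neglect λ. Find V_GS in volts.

With gate tied to drain, V_GS = V_DS ≥ V_GS − V_th, so the device is in saturation.
KCL at the drain: ½ k_n (V_GS − V_th)² = (V_DD − V_GS)/R.
Let x = V_GS − 0.975. Then 112 x² + x − 7.875 = 0, giving x = 0.261 V (positive root), so V_GS = 1.24 V.
I_D = (V_DD − V_GS)/R = (8.85 − 1.24) / 35.6 = 0.214 mA.

V_GS = 1.24 V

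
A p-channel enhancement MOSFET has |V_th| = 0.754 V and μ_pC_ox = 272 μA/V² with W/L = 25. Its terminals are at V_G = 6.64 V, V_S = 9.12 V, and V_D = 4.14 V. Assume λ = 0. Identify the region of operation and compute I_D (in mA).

Saturation; I_D = 10.1 mA

V_SG = V_S − V_G = 9.12 − 6.64 = 2.48 V; V_SD = V_S − V_D = 9.12 − 4.14 = 4.98 V.
k_p = μ_pC_ox · (W/L) = 6.8 mA/V².
V_ov = V_SG − |V_th| = 2.48 − 0.754 = 1.73 V.
Since V_SD = 4.98 V ≥ V_ov = 1.73 V, the device is in saturation.
I_D = ½ k_p V_ov² = 0.5 × 6.8 × 1.73² = 10.1 mA.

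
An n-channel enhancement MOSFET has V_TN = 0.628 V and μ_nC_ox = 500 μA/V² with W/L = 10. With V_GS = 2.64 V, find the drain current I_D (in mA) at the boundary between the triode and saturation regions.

At the boundary V_DS = V_ov = V_GS − V_TN = 2.64 − 0.628 = 2.01 V.
k_n = μ_nC_ox · (W/L) = 5 mA/V².
I_D = ½ k_n V_ov² = 0.5 × 5 × 2.01² = 10.1 mA.

I_D = 10.1 mA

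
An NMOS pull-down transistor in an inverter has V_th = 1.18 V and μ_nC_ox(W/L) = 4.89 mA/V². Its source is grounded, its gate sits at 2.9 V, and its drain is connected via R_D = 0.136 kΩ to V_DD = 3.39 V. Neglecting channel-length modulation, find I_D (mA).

I_D = 7.23 mA

V_GS = V_G = 2.9 V, so V_ov = 2.9 − 1.18 = 1.72 V.
Assume saturation: I_D = ½ k_n V_ov² = 0.5 × 4.89 × 1.72² = 7.23 mA, giving V_DS = V_DD − I_D R_D = 3.39 − 7.23 × 0.136 = 2.41 V.
V_DS = 2.41 V ≥ V_ov = 1.72 V, confirming saturation.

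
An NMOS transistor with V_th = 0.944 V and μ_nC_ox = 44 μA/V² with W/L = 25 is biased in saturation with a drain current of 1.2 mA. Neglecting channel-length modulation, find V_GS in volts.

k_n = μ_nC_ox · (W/L) = 1.1 mA/V².
In saturation I_D = ½ k_n (V_GS − V_th)², so V_GS − V_th = √(2 I_D / k_n) = √(2 × 1.2 / 1.1) = 1.48 V.
V_GS = 0.944 + 1.48 = 2.42 V.

V_GS = 2.42 V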